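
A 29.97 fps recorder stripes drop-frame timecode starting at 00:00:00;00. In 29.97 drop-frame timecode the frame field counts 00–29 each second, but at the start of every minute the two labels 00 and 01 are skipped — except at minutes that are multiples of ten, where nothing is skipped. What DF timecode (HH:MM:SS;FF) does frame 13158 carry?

00:07:19;02

Each 10-minute DF block holds 10 × 60 × 30 − 9 × 2 = 17982 frames. 13158 ÷ 17982 → 0 full blocks, remainder 13158.
Within the partial block the first minute is 1800 frames and each further minute 1798, so 7 further minute boundaries passed. Total skipped labels = 18 × 0 + 2 × 7 = 14.
Non-drop label index = 13158 + 14 = 13172; at 30 labels/s that is 00:07:19:02, i.e. DF 00:07:19;02.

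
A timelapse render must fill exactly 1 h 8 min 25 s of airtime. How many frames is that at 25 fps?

102625 frames

1 h 8 min 25 s = 4105 s.
Frames = 4105 × 25 = 102625.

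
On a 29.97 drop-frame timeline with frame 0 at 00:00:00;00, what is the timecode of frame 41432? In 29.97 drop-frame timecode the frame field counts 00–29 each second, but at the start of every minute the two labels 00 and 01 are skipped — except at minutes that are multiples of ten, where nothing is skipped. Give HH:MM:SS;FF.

00:23:02;14

Each 10-minute DF block holds 10 × 60 × 30 − 9 × 2 = 17982 frames. 41432 ÷ 17982 → 2 full blocks, remainder 5468.
Within the partial block the first minute is 1800 frames and each further minute 1798, so 3 further minute boundaries passed. Total skipped labels = 18 × 2 + 2 × 3 = 42.
Non-drop label index = 41432 + 42 = 41474; at 30 labels/s that is 00:23:02:14, i.e. DF 00:23:02;14.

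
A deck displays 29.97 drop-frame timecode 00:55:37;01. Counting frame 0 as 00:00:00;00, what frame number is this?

As if non-drop at 30 labels/s: (0 × 3600 + 55 × 60 + 37) × 30 + 1 = 100111.
Minute boundaries passed: 55; those not divisible by 10: 55 − 5 = 50; dropped labels = 2 × 50 = 100.
Actual frame index = 100111 − 100 = 100011.

100011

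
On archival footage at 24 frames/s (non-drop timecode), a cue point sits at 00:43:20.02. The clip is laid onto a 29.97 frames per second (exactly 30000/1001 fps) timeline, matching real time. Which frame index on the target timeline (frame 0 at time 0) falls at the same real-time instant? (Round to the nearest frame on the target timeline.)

frame 77925

Source frame index: (0×3600 + 43×60 + 20) × 24 + 2 = 62402.
Real time: 62402 / (24) = 31201/12 s.
Target frame: (31201/12) × (30000/1001) = 78002500/1001 ≈ 77924.575 → 77925.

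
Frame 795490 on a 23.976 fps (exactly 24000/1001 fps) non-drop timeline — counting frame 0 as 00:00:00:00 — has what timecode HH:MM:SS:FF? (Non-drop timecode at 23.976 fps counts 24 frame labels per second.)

795490 ÷ 24 = 33145 full seconds, remainder 10 frames.
33145 s = 9 h 12 min 25 s.
Timecode: 09:12:25:10.

09:12:25:10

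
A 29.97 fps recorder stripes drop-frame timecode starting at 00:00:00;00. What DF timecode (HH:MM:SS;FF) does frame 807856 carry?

Ten DF minutes hold 17982 frames, so frame 807856 lies in block 44 (frames 791208–809189) with 16648 frames into that block.
The block's first minute is 1800 frames and the rest 1798 each; 16648 frames reaches minute 9, so 44 × 18 + 9 × 2 = 810 labels have been skipped so far.
Adding those back, label number 807856 + 810 = 808666 at 30 labels/s is 26955 s + 16 f = 7 h 29 min 15 s frame 16, i.e. 07:29:15;16.

07:29:15;16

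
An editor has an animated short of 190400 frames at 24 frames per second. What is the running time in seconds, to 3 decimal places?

7933.333 seconds

Running time = 190400 × 1/24 = 23800/3 s ≈ 7933.333 s.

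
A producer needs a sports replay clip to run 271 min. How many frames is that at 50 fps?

813000 frames

271 min = 16260 s.
Frames = 16260 × 50 = 813000.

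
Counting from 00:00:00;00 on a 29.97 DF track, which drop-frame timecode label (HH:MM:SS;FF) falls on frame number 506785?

04:41:49;21

Ten DF minutes hold 17982 frames, so frame 506785 lies in block 28 (frames 503496–521477) with 3289 frames into that block.
The block's first minute is 1800 frames and the rest 1798 each; 3289 frames reaches minute 1, so 28 × 18 + 1 × 2 = 506 labels have been skipped so far.
Adding those back, label number 506785 + 506 = 507291 at 30 labels/s is 16909 s + 21 f = 4 h 41 min 49 s frame 21, i.e. 04:41:49;21.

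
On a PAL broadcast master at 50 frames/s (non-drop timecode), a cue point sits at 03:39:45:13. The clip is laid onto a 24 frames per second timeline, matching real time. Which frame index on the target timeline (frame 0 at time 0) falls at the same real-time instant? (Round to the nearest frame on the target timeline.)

Source frame index: (3×3600 + 39×60 + 45) × 50 + 13 = 659263.
Real time: 659263 / (50) = 659263/50 s.
Target frame: (659263/50) × (24) = 7911156/25 ≈ 316446.240 → 316446.

frame 316446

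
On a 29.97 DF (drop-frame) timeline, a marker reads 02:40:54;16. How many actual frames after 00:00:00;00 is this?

289348

Complete 10-minute blocks: 16, each 17982 frames → 287712.
Remaining 0 whole minutes in the current block: 0 frames.
Within the current minute: 54 × 30 + 16 = 1636. Total = 287712 + 0 + 1636 = 289348.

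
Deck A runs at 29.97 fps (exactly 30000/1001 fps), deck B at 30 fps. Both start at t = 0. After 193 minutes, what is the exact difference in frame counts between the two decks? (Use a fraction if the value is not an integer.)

193 min = 11580 s.
A emits 30000/1001 × 11580 = 347400000/1001 frames; B emits 30 × 11580 = 347400.
Difference = 347400/1001 frames (≈ 347.0529); B is ahead of A.

347400/1001 frames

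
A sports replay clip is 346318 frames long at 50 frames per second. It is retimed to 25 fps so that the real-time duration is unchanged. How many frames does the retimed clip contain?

Target frames = source frames × (target rate / source rate) = 346318 × (25)/(50) = 346318 × 1/2 = 173159.

173159 frames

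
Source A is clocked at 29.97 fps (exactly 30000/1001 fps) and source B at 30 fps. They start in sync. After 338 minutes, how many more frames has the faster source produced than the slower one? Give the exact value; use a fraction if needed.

46800/77 frames

338 min = 20280 s.
A emits 30000/1001 × 20280 = 46800000/77 frames; B emits 30 × 20280 = 608400.
Difference = 46800/77 frames (≈ 607.7922); B is ahead of A.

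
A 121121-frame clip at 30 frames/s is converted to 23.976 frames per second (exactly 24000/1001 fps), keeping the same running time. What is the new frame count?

Target frames = source frames × (target rate / source rate) = 121121 × (24000/1001)/(30) = 121121 × 800/1001 = 96800.

96800 frames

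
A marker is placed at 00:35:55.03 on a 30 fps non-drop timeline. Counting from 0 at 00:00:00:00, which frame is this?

Total seconds to the label: (0 × 3600 + 35 × 60 + 55) = 2155.
Frame index = 2155 × 30 + 3 = 64653.

64653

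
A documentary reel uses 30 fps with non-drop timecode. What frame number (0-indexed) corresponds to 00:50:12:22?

90382

Total seconds to the label: (0 × 3600 + 50 × 60 + 12) = 3012.
Frame index = 3012 × 30 + 22 = 90382.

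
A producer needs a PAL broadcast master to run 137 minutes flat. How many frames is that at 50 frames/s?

411000 frames

137 min = 8220 s.
Frames = 8220 × 50 = 411000.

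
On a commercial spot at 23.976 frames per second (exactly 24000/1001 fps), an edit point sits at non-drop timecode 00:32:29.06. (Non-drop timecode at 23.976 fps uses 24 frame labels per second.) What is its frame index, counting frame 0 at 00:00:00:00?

frame 46782

Total seconds to the label: (0 × 3600 + 32 × 60 + 29) = 1949.
Frame index = 1949 × 24 + 6 = 46782.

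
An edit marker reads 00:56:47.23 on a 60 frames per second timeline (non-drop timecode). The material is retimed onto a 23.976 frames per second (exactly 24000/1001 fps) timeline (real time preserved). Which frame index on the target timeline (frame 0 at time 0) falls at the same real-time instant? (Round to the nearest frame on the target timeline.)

frame 81696

Source frame index: (0×3600 + 56×60 + 47) × 60 + 23 = 204443.
Real time: 204443 / (60) = 204443/60 s.
Target frame: (204443/60) × (24000/1001) = 81777200/1001 ≈ 81695.504 → 81696.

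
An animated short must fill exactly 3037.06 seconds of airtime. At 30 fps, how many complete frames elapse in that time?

91111 frames

Frames = 3037.06 × 30 = 455559/5 ≈ 91111.8000.
Complete frames: 91111.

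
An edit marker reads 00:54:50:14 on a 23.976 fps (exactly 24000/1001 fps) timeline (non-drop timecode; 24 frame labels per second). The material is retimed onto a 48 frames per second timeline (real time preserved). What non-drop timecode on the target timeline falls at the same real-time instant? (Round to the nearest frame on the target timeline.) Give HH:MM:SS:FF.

00:54:53:42

Source frame index: (0×3600 + 54×60 + 50) × 24 + 14 = 78974.
Real time: 78974 / (24000/1001) = 39526487/12000 s.
Target frame: (39526487/12000) × (48) = 39526487/250 ≈ 158105.948 → 158106.
At 48 labels/s: frame 158106 → 00:54:53:42.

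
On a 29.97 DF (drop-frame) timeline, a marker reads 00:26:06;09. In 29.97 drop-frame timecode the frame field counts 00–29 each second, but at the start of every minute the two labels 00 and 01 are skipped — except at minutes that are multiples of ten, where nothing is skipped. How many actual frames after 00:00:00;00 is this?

46941

Complete 10-minute blocks: 2, each 17982 frames → 35964.
Remaining 6 whole minutes in the current block: 1800 + 5 × 1798 = 10790 frames.
Within the current minute: 6 × 30 + 9 − 2 = 187 (labels ;00/;01 skipped at this minute). Total = 35964 + 10790 + 187 = 46941.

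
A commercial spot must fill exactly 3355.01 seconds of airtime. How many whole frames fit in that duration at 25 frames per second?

83875 frames

Frames = 3355.01 × 25 = 335501/4 ≈ 83875.2500.
Complete frames: 83875.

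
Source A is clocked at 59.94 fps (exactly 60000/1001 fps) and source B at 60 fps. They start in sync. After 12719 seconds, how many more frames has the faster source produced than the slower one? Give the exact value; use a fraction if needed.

A emits 60000/1001 × 12719 = 109020000/143 frames; B emits 60 × 12719 = 763140.
Difference = 109020/143 frames (≈ 762.3776); B is ahead of A.

109020/143 frames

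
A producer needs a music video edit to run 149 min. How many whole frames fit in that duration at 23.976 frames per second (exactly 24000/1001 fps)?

149 min = 8940 s.
Frames = 8940 × 24000/1001 = 214560000/1001 ≈ 214345.6543.
Complete frames: 214345.

214345 frames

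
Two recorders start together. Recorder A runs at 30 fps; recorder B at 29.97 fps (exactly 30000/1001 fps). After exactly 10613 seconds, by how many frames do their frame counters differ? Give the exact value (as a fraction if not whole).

A emits 30 × 10613 = 318390 frames; B emits 30000/1001 × 10613 = 318390000/1001.
Difference = 318390/1001 frames (≈ 318.0719); B is behind A.

318390/1001 frames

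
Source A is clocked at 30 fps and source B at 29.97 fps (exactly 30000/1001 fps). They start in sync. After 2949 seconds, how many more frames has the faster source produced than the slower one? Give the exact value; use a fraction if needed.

A emits 30 × 2949 = 88470 frames; B emits 30000/1001 × 2949 = 88470000/1001.
Difference = 88470/1001 frames (≈ 88.3816); B is behind A.

88470/1001 frames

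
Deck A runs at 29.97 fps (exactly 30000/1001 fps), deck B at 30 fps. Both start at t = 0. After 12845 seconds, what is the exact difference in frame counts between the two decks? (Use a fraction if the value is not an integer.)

A emits 30000/1001 × 12845 = 55050000/143 frames; B emits 30 × 12845 = 385350.
Difference = 55050/143 frames (≈ 384.9650); B is ahead of A.

55050/143 frames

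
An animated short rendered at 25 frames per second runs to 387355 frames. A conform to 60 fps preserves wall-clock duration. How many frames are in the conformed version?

929652 frames

Target frames = source frames × (target rate / source rate) = 387355 × (60)/(25) = 387355 × 12/5 = 929652.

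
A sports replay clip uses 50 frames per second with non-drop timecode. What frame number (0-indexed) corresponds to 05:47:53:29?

Total seconds to the label: (5 × 3600 + 47 × 60 + 53) = 20873.
Frame index = 20873 × 50 + 29 = 1043679.

1043679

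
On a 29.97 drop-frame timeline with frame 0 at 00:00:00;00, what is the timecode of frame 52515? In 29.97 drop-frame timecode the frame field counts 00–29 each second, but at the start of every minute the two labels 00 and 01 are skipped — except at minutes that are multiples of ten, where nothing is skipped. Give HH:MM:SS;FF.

Ten DF minutes hold 17982 frames, so frame 52515 lies in block 2 (frames 35964–53945) with 16551 frames into that block.
The block's first minute is 1800 frames and the rest 1798 each; 16551 frames reaches minute 9, so 2 × 18 + 9 × 2 = 54 labels have been skipped so far.
Adding those back, label number 52515 + 54 = 52569 at 30 labels/s is 1752 s + 9 f = 0 h 29 min 12 s frame 9, i.e. 00:29:12;09.

00:29:12;09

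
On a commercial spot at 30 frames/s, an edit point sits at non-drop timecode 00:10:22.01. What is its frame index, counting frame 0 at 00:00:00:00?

Total seconds to the label: (0 × 3600 + 10 × 60 + 22) = 622.
Frame index = 622 × 30 + 1 = 18661.

18661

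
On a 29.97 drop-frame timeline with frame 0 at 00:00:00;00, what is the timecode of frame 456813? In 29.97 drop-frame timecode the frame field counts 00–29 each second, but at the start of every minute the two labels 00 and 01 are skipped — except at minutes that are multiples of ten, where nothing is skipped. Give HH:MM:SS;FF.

04:14:02;11

Ten DF minutes hold 17982 frames, so frame 456813 lies in block 25 (frames 449550–467531) with 7263 frames into that block.
The block's first minute is 1800 frames and the rest 1798 each; 7263 frames reaches minute 4, so 25 × 18 + 4 × 2 = 458 labels have been skipped so far.
Adding those back, label number 456813 + 458 = 457271 at 30 labels/s is 15242 s + 11 f = 4 h 14 min 2 s frame 11, i.e. 04:14:02;11.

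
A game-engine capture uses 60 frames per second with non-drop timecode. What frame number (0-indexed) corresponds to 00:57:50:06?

Total seconds to the label: (0 × 3600 + 57 × 60 + 50) = 3470.
Frame index = 3470 × 60 + 6 = 208206.

208206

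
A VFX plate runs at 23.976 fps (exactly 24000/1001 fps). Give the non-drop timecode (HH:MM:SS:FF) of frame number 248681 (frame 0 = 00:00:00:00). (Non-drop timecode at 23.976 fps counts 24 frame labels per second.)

248681 ÷ 24 = 10361 full seconds, remainder 17 frames.
10361 s = 2 h 52 min 41 s.
Timecode: 02:52:41:17.

02:52:41:17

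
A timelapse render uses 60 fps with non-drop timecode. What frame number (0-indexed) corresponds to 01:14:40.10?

frame 268810

Total seconds to the label: (1 × 3600 + 14 × 60 + 40) = 4480.
Frame index = 4480 × 60 + 10 = 268810.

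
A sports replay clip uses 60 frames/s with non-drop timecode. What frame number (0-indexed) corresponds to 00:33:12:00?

Total seconds to the label: (0 × 3600 + 33 × 60 + 12) = 1992.
Frame index = 1992 × 60 + 0 = 119520.

119520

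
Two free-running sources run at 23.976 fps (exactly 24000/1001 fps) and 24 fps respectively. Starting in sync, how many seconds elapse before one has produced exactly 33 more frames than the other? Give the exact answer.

1376.375 seconds

The gap grows by |24 − 24000/1001| = 24/1001 frames per second.
Time for a 33-frame gap: 33 ÷ (24/1001) = 1376.375 s.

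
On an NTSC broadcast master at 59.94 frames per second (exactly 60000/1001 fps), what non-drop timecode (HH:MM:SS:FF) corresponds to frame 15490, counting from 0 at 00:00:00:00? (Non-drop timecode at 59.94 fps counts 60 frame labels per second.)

00:04:18:10

15490 ÷ 60 = 258 full seconds, remainder 10 frames.
258 s = 0 h 4 min 18 s.
Timecode: 00:04:18:10.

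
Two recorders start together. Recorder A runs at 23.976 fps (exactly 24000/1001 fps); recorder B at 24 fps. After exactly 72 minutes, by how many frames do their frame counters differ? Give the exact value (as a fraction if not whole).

72 min = 4320 s.
A emits 24000/1001 × 4320 = 103680000/1001 frames; B emits 24 × 4320 = 103680.
Difference = 103680/1001 frames (≈ 103.5764); B is ahead of A.

103680/1001 frames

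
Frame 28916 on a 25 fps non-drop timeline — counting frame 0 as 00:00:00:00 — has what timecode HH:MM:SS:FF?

00:19:16:16

28916 ÷ 25 = 1156 full seconds, remainder 16 frames.
1156 s = 0 h 19 min 16 s.
Timecode: 00:19:16:16.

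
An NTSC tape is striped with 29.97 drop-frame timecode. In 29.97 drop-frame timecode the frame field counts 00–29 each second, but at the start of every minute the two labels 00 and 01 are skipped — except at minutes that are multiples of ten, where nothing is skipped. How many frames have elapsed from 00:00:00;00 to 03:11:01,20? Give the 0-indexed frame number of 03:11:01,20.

As if non-drop at 30 labels/s: (3 × 3600 + 11 × 60 + 1) × 30 + 20 = 343850.
Minute boundaries passed: 191; those not divisible by 10: 191 − 19 = 172; dropped labels = 2 × 172 = 344.
Actual frame index = 343850 − 344 = 343506.

343506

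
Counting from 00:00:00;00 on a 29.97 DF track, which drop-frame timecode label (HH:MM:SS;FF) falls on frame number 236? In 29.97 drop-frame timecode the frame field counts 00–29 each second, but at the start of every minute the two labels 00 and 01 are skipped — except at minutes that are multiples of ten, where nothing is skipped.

Each 10-minute DF block holds 10 × 60 × 30 − 9 × 2 = 17982 frames. 236 ÷ 17982 → 0 full blocks, remainder 236.
Within the partial block the first minute is 1800 frames and each further minute 1798, so 0 further minute boundaries passed. Total skipped labels = 18 × 0 + 2 × 0 = 0.
Non-drop label index = 236 + 0 = 236; at 30 labels/s that is 00:00:07:26, i.e. DF 00:00:07;26.

00:00:07;26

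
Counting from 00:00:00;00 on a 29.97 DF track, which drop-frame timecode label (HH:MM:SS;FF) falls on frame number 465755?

04:19:00;23

Each 10-minute DF block holds 10 × 60 × 30 − 9 × 2 = 17982 frames. 465755 ÷ 17982 → 25 full blocks, remainder 16205.
Within the partial block the first minute is 1800 frames and each further minute 1798, so 9 further minute boundaries passed. Total skipped labels = 18 × 25 + 2 × 9 = 468.
Non-drop label index = 465755 + 468 = 466223; at 30 labels/s that is 04:19:00:23, i.e. DF 04:19:00;23.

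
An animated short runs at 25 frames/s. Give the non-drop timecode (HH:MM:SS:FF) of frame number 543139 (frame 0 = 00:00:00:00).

06:02:05:14

543139 ÷ 25 = 21725 full seconds, remainder 14 frames.
21725 s = 6 h 2 min 5 s.
Timecode: 06:02:05:14.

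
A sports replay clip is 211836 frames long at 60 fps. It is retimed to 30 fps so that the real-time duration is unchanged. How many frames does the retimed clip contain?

Target frames = source frames × (target rate / source rate) = 211836 × (30)/(60) = 211836 × 1/2 = 105918.

105918 frames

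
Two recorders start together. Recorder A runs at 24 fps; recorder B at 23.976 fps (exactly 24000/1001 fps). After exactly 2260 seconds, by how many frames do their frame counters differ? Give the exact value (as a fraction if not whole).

A emits 24 × 2260 = 54240 frames; B emits 24000/1001 × 2260 = 54240000/1001.
Difference = 54240/1001 frames (≈ 54.1858); B is behind A.

54240/1001 frames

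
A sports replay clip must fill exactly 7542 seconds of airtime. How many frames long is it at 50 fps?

Frames = 7542 × 50 = 377100.

377100 frames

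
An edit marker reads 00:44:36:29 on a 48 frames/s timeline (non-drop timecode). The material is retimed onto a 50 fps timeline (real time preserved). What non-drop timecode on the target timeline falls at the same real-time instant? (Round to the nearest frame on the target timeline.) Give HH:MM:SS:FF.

Source frame index: (0×3600 + 44×60 + 36) × 48 + 29 = 128477.
Real time: 128477 / (48) = 128477/48 s.
Target frame: (128477/48) × (50) = 3211925/24 ≈ 133830.208 → 133830.
At 50 labels/s: frame 133830 → 00:44:36:30.

00:44:36:30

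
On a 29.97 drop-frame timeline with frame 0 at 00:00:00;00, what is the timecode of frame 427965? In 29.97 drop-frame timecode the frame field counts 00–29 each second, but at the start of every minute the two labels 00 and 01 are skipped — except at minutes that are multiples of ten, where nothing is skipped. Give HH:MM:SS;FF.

Each 10-minute DF block holds 10 × 60 × 30 − 9 × 2 = 17982 frames. 427965 ÷ 17982 → 23 full blocks, remainder 14379.
Within the partial block the first minute is 1800 frames and each further minute 1798, so 7 further minute boundaries passed. Total skipped labels = 18 × 23 + 2 × 7 = 428.
Non-drop label index = 427965 + 428 = 428393; at 30 labels/s that is 03:57:59:23, i.e. DF 03:57:59;23.

03:57:59;23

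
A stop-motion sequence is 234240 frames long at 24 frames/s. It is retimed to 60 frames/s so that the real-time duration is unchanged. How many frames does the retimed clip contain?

585600 frames

Frames at target rate = 234240 × (60) / (24) = 585600.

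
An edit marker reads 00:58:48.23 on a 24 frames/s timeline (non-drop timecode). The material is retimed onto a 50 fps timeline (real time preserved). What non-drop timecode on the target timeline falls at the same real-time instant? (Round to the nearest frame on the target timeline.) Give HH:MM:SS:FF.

00:58:48:48

Source frame index: (0×3600 + 58×60 + 48) × 24 + 23 = 84695.
Real time: 84695 / (24) = 84695/24 s.
Target frame: (84695/24) × (50) = 2117375/12 ≈ 176447.917 → 176448.
At 50 labels/s: frame 176448 → 00:58:48:48.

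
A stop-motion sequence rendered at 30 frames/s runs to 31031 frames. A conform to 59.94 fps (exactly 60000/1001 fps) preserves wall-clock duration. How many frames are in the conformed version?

62000 frames

Target frames = source frames × (target rate / source rate) = 31031 × (60000/1001)/(30) = 31031 × 2000/1001 = 62000.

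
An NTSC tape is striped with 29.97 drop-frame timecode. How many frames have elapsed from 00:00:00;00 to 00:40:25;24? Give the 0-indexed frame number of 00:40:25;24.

As if non-drop at 30 labels/s: (0 × 3600 + 40 × 60 + 25) × 30 + 24 = 72774.
Minute boundaries passed: 40; those not divisible by 10: 40 − 4 = 36; dropped labels = 2 × 36 = 72.
Actual frame index = 72774 − 72 = 72702.

72702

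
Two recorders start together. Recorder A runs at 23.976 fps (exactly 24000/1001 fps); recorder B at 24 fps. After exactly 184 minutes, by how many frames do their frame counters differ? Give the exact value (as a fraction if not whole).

184 min = 11040 s.
A emits 24000/1001 × 11040 = 264960000/1001 frames; B emits 24 × 11040 = 264960.
Difference = 264960/1001 frames (≈ 264.6953); B is ahead of A.

264960/1001 frames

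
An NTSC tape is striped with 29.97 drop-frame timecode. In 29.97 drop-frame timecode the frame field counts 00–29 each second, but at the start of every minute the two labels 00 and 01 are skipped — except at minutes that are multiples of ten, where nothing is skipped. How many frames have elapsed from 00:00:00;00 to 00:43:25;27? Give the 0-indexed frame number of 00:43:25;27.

78099

As if non-drop at 30 labels/s: (0 × 3600 + 43 × 60 + 25) × 30 + 27 = 78177.
Minute boundaries passed: 43; those not divisible by 10: 43 − 4 = 39; dropped labels = 2 × 39 = 78.
Actual frame index = 78177 − 78 = 78099.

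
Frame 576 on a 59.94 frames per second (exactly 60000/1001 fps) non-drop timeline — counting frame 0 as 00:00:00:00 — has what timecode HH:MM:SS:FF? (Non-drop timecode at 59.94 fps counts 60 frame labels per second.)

00:00:09:36

576 ÷ 60 = 9 full seconds, remainder 36 frames.
9 s = 0 h 0 min 9 s.
Timecode: 00:00:09:36.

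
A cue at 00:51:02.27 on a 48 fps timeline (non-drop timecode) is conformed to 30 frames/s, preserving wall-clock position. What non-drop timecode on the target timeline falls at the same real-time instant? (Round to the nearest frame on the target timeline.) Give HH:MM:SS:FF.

00:51:02:17

Source frame index: (0×3600 + 51×60 + 2) × 48 + 27 = 147003.
Real time: 147003 / (48) = 49001/16 s.
Target frame: (49001/16) × (30) = 735015/8 ≈ 91876.875 → 91877.
At 30 labels/s: frame 91877 → 00:51:02:17.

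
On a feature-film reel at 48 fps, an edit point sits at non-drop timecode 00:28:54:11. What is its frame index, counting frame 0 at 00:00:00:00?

frame 83243

Total seconds to the label: (0 × 3600 + 28 × 60 + 54) = 1734.
Frame index = 1734 × 48 + 11 = 83243.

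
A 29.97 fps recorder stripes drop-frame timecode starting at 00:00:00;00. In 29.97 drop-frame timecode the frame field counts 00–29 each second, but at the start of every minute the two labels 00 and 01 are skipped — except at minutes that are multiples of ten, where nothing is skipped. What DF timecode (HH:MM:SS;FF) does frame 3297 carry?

Each 10-minute DF block holds 10 × 60 × 30 − 9 × 2 = 17982 frames. 3297 ÷ 17982 → 0 full blocks, remainder 3297.
Within the partial block the first minute is 1800 frames and each further minute 1798, so 1 further minute boundary passed. Total skipped labels = 18 × 0 + 2 × 1 = 2.
Non-drop label index = 3297 + 2 = 3299; at 30 labels/s that is 00:01:49:29, i.e. DF 00:01:49;29.

00:01:49;29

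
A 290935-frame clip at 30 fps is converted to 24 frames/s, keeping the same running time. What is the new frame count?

232748 frames

Target frames = source frames × (target rate / source rate) = 290935 × (24)/(30) = 290935 × 4/5 = 232748.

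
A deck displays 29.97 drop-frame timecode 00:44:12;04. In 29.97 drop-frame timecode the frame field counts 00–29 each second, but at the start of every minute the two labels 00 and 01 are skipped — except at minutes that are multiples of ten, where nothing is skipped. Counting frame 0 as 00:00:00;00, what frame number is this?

79484

As if non-drop at 30 labels/s: (0 × 3600 + 44 × 60 + 12) × 30 + 4 = 79564.
Minute boundaries passed: 44; those not divisible by 10: 44 − 4 = 40; dropped labels = 2 × 40 = 80.
Actual frame index = 79564 − 80 = 79484.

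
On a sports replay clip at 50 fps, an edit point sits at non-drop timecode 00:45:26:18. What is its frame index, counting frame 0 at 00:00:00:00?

Total seconds to the label: (0 × 3600 + 45 × 60 + 26) = 2726.
Frame index = 2726 × 50 + 18 = 136318.

136318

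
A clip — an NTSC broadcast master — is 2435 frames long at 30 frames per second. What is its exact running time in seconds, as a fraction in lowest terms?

487/6 seconds

Running time = 2435 ÷ (30) = 2435 × 1/30 = 487/6 s.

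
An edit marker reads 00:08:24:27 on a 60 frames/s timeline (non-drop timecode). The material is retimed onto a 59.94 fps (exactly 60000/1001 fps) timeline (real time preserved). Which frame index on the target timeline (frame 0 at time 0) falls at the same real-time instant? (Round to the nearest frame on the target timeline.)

Source frame index: (0×3600 + 8×60 + 24) × 60 + 27 = 30267.
Real time: 30267 / (60) = 10089/20 s.
Target frame: (10089/20) × (60000/1001) = 30267000/1001 ≈ 30236.763 → 30237.

frame 30237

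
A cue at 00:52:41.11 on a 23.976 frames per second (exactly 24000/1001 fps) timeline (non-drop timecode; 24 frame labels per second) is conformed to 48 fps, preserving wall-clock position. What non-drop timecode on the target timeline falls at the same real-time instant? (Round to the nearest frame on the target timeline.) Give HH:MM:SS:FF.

00:52:44:30

Source frame index: (0×3600 + 52×60 + 41) × 24 + 11 = 75875.
Real time: 75875 / (24000/1001) = 607607/192 s.
Target frame: (607607/192) × (48) = 607607/4 ≈ 151901.750 → 151902.
At 48 labels/s: frame 151902 → 00:52:44:30.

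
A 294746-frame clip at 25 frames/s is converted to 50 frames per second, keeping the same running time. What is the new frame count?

Target frames = source frames × (target rate / source rate) = 294746 × (50)/(25) = 294746 × 2 = 589492.

589492 frames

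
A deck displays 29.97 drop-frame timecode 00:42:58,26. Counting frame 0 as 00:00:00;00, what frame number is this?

77290

Complete 10-minute blocks: 4, each 17982 frames → 71928.
Remaining 2 whole minutes in the current block: 1800 + 1 × 1798 = 3598 frames.
Within the current minute: 58 × 30 + 26 − 2 = 1764 (labels ;00/;01 skipped at this minute). Total = 71928 + 3598 + 1764 = 77290.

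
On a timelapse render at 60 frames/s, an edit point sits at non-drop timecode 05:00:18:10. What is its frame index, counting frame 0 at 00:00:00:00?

Total seconds to the label: (5 × 3600 + 0 × 60 + 18) = 18018.
Frame index = 18018 × 60 + 10 = 1081090.

1081090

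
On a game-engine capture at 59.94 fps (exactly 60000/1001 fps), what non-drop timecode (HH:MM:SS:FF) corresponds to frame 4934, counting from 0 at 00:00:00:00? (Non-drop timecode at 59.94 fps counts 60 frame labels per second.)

4934 ÷ 60 = 82 full seconds, remainder 14 frames.
82 s = 0 h 1 min 22 s.
Timecode: 00:01:22:14.

00:01:22:14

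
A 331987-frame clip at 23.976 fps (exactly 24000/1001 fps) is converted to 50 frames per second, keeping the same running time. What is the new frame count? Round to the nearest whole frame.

692331 frames

Frames at target rate = 331987 × (50) / (24000/1001) = 332318987/480 ≈ 692331.223.
Nearest whole frame: 692331.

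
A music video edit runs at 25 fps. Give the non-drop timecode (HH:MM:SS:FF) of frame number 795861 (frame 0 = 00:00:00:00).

795861 ÷ 25 = 31834 full seconds, remainder 11 frames.
31834 s = 8 h 50 min 34 s.
Timecode: 08:50:34:11.

08:50:34:11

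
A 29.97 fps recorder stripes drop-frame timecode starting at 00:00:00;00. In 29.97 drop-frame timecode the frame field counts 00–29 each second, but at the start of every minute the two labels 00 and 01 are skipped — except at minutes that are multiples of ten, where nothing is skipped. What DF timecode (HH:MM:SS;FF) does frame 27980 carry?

00:15:33;18

Each 10-minute DF block holds 10 × 60 × 30 − 9 × 2 = 17982 frames. 27980 ÷ 17982 → 1 full block, remainder 9998.
Within the partial block the first minute is 1800 frames and each further minute 1798, so 5 further minute boundaries passed. Total skipped labels = 18 × 1 + 2 × 5 = 28.
Non-drop label index = 27980 + 28 = 28008; at 30 labels/s that is 00:15:33:18, i.e. DF 00:15:33;18.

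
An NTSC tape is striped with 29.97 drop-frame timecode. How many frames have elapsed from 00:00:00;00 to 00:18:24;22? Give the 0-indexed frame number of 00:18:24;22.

33108

As if non-drop at 30 labels/s: (0 × 3600 + 18 × 60 + 24) × 30 + 22 = 33142.
Minute boundaries passed: 18; those not divisible by 10: 18 − 1 = 17; dropped labels = 2 × 17 = 34.
Actual frame index = 33142 − 34 = 33108.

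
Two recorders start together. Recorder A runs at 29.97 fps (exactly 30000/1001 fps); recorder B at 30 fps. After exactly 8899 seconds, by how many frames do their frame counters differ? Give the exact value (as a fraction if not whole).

24270/91 frames

A emits 30000/1001 × 8899 = 24270000/91 frames; B emits 30 × 8899 = 266970.
Difference = 24270/91 frames (≈ 266.7033); B is ahead of A.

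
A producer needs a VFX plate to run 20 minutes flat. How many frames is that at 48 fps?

20 min = 1200 s.
Frames = 1200 × 48 = 57600.

57600 frames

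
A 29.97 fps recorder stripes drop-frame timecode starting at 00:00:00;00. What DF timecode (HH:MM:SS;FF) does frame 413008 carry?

Ten DF minutes hold 17982 frames, so frame 413008 lies in block 22 (frames 395604–413585) with 17404 frames into that block.
The block's first minute is 1800 frames and the rest 1798 each; 17404 frames reaches minute 9, so 22 × 18 + 9 × 2 = 414 labels have been skipped so far.
Adding those back, label number 413008 + 414 = 413422 at 30 labels/s is 13780 s + 22 f = 3 h 49 min 40 s frame 22, i.e. 03:49:40;22.

03:49:40;22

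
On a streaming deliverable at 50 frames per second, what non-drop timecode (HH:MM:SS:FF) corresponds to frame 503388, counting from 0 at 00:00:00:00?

02:47:47:38

503388 ÷ 50 = 10067 full seconds, remainder 38 frames.
10067 s = 2 h 47 min 47 s.
Timecode: 02:47:47:38.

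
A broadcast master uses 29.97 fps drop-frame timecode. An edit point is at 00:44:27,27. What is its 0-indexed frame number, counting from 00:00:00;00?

79957

Complete 10-minute blocks: 4, each 17982 frames → 71928.
Remaining 4 whole minutes in the current block: 1800 + 3 × 1798 = 7194 frames.
Within the current minute: 27 × 30 + 27 − 2 = 835 (labels ;00/;01 skipped at this minute). Total = 71928 + 7194 + 835 = 79957.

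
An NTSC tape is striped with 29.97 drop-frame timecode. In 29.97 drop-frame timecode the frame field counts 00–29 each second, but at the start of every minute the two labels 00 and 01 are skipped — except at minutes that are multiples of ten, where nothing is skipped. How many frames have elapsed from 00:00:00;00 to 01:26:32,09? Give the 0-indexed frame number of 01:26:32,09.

155613

Complete 10-minute blocks: 8, each 17982 frames → 143856.
Remaining 6 whole minutes in the current block: 1800 + 5 × 1798 = 10790 frames.
Within the current minute: 32 × 30 + 9 − 2 = 967 (labels ;00/;01 skipped at this minute). Total = 143856 + 10790 + 967 = 155613.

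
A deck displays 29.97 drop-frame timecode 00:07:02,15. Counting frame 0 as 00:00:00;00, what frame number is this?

12661

As if non-drop at 30 labels/s: (0 × 3600 + 7 × 60 + 2) × 30 + 15 = 12675.
Minute boundaries passed: 7; those not divisible by 10: 7 − 0 = 7; dropped labels = 2 × 7 = 14.
Actual frame index = 12675 − 14 = 12661.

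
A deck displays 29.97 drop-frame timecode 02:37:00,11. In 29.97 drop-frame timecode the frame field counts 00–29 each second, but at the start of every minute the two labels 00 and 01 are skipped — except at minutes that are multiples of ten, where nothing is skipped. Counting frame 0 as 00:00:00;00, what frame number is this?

282327

As if non-drop at 30 labels/s: (2 × 3600 + 37 × 60 + 0) × 30 + 11 = 282611.
Minute boundaries passed: 157; those not divisible by 10: 157 − 15 = 142; dropped labels = 2 × 142 = 284.
Actual frame index = 282611 − 284 = 282327.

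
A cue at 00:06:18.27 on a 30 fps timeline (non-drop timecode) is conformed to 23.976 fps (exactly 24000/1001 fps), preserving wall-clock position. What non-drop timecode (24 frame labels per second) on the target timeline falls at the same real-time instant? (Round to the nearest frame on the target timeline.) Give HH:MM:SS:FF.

Source frame index: (0×3600 + 6×60 + 18) × 30 + 27 = 11367.
Real time: 11367 / (30) = 3789/10 s.
Target frame: (3789/10) × (24000/1001) = 9093600/1001 ≈ 9084.515 → 9085.
At 24 labels/s: frame 9085 → 00:06:18:13.

00:06:18:13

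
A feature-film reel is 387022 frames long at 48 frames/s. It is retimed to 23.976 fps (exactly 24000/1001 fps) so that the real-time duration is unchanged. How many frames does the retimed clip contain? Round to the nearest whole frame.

193318 frames

Frames at target rate = 387022 × (24000/1001) / (48) = 193511000/1001 ≈ 193317.682.
Nearest whole frame: 193318.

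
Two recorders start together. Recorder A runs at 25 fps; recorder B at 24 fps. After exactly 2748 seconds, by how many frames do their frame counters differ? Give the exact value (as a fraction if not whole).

2748 frames

A emits 25 × 2748 = 68700 frames; B emits 24 × 2748 = 65952.
Difference = 2748 frames; B is behind A.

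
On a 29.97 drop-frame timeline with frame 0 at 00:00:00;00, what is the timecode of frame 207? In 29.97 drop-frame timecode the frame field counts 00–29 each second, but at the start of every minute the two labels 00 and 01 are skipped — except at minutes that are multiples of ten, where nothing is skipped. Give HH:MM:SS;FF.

00:00:06;27

Each 10-minute DF block holds 10 × 60 × 30 − 9 × 2 = 17982 frames. 207 ÷ 17982 → 0 full blocks, remainder 207.
Within the partial block the first minute is 1800 frames and each further minute 1798, so 0 further minute boundaries passed. Total skipped labels = 18 × 0 + 2 × 0 = 0.
Non-drop label index = 207 + 0 = 207; at 30 labels/s that is 00:00:06:27, i.e. DF 00:00:06;27.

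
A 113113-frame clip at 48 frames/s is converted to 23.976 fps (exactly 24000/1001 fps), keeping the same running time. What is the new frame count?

Target frames = source frames × (target rate / source rate) = 113113 × (24000/1001)/(48) = 113113 × 500/1001 = 56500.

56500 frames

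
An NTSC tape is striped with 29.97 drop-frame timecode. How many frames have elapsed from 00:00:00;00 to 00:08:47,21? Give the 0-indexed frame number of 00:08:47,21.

Complete 10-minute blocks: 0, each 17982 frames → 0.
Remaining 8 whole minutes in the current block: 1800 + 7 × 1798 = 14386 frames.
Within the current minute: 47 × 30 + 21 − 2 = 1429 (labels ;00/;01 skipped at this minute). Total = 0 + 14386 + 1429 = 15815.

15815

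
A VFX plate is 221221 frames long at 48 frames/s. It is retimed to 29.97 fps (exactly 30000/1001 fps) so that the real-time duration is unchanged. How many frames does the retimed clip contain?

138125 frames

Target frames = source frames × (target rate / source rate) = 221221 × (30000/1001)/(48) = 221221 × 625/1001 = 138125.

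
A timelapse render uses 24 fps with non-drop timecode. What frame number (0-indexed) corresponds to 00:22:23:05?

Total seconds to the label: (0 × 3600 + 22 × 60 + 23) = 1343.
Frame index = 1343 × 24 + 5 = 32237.

32237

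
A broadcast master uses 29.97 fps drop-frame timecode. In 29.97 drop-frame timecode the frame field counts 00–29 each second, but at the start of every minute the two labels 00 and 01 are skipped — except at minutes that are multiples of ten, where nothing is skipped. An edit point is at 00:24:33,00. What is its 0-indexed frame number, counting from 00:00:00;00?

44146

As if non-drop at 30 labels/s: (0 × 3600 + 24 × 60 + 33) × 30 + 0 = 44190.
Minute boundaries passed: 24; those not divisible by 10: 24 − 2 = 22; dropped labels = 2 × 22 = 44.
Actual frame index = 44190 − 44 = 44146.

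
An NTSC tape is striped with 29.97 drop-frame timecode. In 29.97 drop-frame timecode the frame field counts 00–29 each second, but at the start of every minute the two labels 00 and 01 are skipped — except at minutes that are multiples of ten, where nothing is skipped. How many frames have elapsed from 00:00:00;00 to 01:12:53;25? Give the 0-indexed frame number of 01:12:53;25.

131085

Complete 10-minute blocks: 7, each 17982 frames → 125874.
Remaining 2 whole minutes in the current block: 1800 + 1 × 1798 = 3598 frames.
Within the current minute: 53 × 30 + 25 − 2 = 1613 (labels ;00/;01 skipped at this minute). Total = 125874 + 3598 + 1613 = 131085.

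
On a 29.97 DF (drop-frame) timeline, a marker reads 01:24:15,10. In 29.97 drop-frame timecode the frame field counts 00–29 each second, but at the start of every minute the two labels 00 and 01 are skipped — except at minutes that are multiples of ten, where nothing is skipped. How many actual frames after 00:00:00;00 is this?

As if non-drop at 30 labels/s: (1 × 3600 + 24 × 60 + 15) × 30 + 10 = 151660.
Minute boundaries passed: 84; those not divisible by 10: 84 − 8 = 76; dropped labels = 2 × 76 = 152.
Actual frame index = 151660 − 152 = 151508.

151508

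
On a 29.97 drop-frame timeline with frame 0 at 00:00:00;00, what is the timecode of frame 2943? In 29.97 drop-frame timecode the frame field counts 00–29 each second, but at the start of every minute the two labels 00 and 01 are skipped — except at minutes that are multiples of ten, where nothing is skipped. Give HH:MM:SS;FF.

00:01:38;05

Each 10-minute DF block holds 10 × 60 × 30 − 9 × 2 = 17982 frames. 2943 ÷ 17982 → 0 full blocks, remainder 2943.
Within the partial block the first minute is 1800 frames and each further minute 1798, so 1 further minute boundary passed. Total skipped labels = 18 × 0 + 2 × 1 = 2.
Non-drop label index = 2943 + 2 = 2945; at 30 labels/s that is 00:01:38:05, i.e. DF 00:01:38;05.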